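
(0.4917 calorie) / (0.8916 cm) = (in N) 230.7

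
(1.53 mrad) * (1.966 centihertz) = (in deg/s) 0.001723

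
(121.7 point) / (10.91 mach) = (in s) 1.156e-05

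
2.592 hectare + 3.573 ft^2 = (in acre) 6.405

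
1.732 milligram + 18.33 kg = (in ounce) 646.6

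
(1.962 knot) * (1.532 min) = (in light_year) 9.807e-15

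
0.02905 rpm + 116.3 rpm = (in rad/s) 12.18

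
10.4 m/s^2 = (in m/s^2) 10.4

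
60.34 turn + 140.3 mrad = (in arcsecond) 7.823e+07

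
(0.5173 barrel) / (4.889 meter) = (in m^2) 0.01682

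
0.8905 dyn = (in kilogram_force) 9.081e-07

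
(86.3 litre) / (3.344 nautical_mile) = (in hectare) 1.393e-09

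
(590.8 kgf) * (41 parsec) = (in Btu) 6.947e+18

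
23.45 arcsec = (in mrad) 0.1137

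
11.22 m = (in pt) 3.18e+04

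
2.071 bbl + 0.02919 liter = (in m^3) 0.3293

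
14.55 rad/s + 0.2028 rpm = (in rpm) 139.1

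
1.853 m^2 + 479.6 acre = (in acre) 479.6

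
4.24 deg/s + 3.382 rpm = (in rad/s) 0.4282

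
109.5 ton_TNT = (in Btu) 4.342e+08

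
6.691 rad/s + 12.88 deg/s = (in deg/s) 396.2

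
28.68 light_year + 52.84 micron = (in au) 1.814e+06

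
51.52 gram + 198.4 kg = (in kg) 198.5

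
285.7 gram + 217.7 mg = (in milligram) 2.859e+05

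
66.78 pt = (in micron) 2.356e+04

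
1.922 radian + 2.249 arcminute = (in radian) 1.923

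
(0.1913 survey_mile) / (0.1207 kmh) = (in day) 0.1063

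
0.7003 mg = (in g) 0.0007003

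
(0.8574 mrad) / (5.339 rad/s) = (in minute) 2.677e-06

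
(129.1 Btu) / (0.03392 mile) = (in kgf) 254.4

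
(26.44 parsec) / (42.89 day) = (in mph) 4.925e+11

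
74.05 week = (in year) 1.42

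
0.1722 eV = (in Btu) 2.615e-23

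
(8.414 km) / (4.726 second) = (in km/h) 6409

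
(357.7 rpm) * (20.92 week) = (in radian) 4.739e+08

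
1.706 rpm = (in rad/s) 0.1787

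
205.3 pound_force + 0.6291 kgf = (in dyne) 9.194e+07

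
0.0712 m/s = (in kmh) 0.2563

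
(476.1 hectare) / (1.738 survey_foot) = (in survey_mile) 5584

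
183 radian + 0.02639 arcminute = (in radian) 183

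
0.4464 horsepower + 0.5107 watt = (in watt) 333.4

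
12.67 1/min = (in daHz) 0.02112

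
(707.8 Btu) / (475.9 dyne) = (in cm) 1.569e+10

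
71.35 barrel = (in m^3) 11.34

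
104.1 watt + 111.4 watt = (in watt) 215.5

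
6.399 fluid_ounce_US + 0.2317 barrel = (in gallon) 9.781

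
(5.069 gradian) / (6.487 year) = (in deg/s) 2.23e-08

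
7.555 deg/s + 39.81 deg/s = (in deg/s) 47.37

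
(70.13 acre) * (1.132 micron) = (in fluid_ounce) 1.086e+04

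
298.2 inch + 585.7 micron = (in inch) 298.2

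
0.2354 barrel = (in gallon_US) 9.887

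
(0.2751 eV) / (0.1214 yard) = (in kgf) 4.049e-20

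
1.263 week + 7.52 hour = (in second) 7.909e+05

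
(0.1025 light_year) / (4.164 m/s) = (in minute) 3.881e+12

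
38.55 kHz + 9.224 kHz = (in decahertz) 4777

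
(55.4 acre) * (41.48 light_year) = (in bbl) 5.534e+23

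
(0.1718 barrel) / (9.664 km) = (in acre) 6.984e-10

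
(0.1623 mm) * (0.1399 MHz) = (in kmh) 81.74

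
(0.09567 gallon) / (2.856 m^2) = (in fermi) 1.268e+11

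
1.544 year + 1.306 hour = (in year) 1.544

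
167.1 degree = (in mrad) 2916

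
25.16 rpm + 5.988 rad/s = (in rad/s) 8.623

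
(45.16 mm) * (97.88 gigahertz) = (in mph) 9.888e+09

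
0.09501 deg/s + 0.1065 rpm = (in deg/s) 0.734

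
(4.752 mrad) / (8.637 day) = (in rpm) 6.081e-08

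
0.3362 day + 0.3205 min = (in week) 0.04806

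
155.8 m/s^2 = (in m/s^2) 155.8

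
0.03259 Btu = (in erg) 3.438e+08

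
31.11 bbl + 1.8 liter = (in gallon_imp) 1088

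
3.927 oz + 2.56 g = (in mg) 1.139e+05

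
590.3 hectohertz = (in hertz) 5.903e+04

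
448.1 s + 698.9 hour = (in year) 0.0798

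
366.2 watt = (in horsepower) 0.4911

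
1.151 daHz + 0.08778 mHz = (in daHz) 1.151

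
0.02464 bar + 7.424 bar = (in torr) 5587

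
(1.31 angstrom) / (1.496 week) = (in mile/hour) 3.239e-16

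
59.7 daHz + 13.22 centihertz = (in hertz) 597.1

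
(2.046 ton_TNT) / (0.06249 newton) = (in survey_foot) 4.494e+11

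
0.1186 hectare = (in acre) 0.2931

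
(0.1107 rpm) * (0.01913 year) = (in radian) 6994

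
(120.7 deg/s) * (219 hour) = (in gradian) 1.057e+08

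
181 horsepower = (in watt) 1.35e+05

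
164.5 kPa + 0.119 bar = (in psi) 25.58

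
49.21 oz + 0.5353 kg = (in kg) 1.93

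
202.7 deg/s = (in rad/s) 3.538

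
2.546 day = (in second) 2.2e+05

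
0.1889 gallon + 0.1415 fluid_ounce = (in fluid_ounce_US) 24.32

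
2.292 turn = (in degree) 825.1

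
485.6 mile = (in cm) 7.815e+07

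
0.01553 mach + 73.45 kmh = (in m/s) 25.69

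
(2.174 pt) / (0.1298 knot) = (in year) 3.642e-10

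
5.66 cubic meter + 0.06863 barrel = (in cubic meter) 5.671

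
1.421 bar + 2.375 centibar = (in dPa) 1.445e+06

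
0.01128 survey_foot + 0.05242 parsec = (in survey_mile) 1.005e+12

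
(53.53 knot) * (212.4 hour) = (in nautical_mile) 1.137e+04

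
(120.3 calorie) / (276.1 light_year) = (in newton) 1.927e-16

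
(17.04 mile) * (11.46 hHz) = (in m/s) 3.143e+07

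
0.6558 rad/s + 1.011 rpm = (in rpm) 7.273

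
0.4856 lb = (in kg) 0.2203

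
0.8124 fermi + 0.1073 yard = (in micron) 9.812e+04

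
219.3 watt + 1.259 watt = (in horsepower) 0.2958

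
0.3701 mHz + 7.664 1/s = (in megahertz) 7.664e-06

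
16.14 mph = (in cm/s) 721.5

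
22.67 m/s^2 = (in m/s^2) 22.67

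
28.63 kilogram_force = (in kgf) 28.63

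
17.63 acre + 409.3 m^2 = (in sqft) 7.724e+05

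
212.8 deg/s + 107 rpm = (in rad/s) 14.92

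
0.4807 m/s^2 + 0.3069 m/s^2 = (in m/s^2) 0.7876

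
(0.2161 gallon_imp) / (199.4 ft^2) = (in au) 3.545e-16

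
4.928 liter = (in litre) 4.928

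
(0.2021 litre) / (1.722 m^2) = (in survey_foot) 0.0003851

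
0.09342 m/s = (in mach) 0.0002744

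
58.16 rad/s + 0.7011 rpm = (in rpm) 556.1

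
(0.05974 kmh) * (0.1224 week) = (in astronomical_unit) 8.212e-09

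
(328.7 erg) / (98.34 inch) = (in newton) 1.316e-05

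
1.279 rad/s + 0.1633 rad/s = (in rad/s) 1.442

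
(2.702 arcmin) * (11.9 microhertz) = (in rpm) 8.932e-08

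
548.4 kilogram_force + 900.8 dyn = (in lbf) 1209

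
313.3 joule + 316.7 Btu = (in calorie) 7.994e+04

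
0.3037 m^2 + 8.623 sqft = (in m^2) 1.105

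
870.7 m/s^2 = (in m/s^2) 870.7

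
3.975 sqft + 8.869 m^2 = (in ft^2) 99.44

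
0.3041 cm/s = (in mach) 8.931e-06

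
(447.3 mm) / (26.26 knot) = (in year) 1.05e-09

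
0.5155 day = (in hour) 12.37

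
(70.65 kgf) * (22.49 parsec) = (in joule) 4.808e+20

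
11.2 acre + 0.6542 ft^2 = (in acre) 11.2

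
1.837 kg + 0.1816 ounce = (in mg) 1.842e+06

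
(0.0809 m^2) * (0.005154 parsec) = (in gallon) 3.399e+15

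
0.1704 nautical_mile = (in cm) 3.156e+04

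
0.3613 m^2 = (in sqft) 3.889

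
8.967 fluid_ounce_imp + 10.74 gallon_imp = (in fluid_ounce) 1660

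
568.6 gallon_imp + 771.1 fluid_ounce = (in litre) 2608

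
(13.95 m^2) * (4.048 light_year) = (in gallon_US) 1.411e+20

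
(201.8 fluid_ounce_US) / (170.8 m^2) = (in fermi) 3.494e+10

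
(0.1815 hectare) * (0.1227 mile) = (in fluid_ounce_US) 1.212e+10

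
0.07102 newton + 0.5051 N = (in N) 0.5761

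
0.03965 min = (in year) 7.544e-08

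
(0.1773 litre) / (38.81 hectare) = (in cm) 4.568e-08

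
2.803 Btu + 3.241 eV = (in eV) 1.846e+22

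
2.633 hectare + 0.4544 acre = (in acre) 6.961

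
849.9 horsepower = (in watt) 6.338e+05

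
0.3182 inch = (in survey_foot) 0.02652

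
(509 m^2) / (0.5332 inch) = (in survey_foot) 1.233e+05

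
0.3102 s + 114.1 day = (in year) 0.3126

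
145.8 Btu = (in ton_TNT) 3.677e-05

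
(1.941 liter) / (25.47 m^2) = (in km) 7.621e-08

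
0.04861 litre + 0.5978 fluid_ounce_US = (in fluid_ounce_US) 2.241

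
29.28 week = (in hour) 4919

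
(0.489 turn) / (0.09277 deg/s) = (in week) 0.003138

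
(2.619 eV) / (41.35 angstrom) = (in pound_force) 2.281e-11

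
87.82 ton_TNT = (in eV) 2.293e+30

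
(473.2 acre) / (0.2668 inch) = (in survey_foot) 9.271e+08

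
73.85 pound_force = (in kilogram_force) 33.5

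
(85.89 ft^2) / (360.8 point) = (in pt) 1.777e+05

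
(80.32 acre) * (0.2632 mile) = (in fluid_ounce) 4.656e+12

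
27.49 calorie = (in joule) 115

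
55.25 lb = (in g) 2.506e+04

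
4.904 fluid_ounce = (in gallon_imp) 0.0319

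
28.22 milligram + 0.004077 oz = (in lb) 0.000317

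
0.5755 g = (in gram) 0.5755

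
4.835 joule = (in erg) 4.835e+07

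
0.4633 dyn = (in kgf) 4.724e-07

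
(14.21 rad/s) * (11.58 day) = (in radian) 1.422e+07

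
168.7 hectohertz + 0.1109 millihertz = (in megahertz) 0.01687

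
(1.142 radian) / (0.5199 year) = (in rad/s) 6.965e-08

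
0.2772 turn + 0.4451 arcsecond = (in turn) 0.2772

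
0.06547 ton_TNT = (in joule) 2.739e+08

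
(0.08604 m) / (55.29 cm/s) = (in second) 0.1556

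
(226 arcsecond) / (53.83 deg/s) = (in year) 3.698e-11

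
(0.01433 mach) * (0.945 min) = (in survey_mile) 0.1719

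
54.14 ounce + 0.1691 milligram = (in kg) 1.535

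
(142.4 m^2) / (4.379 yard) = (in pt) 1.008e+05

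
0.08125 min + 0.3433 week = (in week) 0.3433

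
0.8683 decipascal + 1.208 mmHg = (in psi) 0.02337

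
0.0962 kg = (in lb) 0.2121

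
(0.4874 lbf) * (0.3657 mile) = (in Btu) 1.209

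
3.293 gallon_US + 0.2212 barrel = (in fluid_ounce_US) 1611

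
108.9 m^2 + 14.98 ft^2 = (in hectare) 0.01103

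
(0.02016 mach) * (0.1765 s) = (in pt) 3434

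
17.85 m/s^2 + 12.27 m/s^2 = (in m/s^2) 30.12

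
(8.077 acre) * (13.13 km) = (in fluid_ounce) 1.451e+13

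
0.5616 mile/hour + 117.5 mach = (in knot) 7.777e+04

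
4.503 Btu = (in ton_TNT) 1.135e-06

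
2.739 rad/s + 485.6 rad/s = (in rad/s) 488.3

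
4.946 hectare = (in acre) 12.22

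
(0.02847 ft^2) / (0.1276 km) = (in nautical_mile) 1.119e-08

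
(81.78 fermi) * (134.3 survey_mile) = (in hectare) 1.768e-12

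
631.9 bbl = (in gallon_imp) 2.21e+04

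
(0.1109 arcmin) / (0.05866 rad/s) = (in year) 1.744e-11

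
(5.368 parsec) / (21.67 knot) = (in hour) 4.127e+12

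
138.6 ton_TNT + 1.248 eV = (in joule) 5.799e+11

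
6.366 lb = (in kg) 2.888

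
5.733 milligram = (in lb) 1.264e-05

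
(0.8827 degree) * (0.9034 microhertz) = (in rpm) 1.329e-07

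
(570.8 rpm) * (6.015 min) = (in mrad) 2.157e+07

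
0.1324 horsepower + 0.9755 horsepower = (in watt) 826.2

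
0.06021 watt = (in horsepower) 8.074e-05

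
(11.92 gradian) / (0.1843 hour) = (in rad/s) 0.0002822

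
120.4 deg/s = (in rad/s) 2.101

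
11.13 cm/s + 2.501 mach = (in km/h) 3066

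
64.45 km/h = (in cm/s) 1790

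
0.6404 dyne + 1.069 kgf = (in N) 10.48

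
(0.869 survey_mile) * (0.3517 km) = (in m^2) 4.919e+05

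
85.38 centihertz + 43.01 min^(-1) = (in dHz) 15.71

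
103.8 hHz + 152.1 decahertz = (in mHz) 1.19e+07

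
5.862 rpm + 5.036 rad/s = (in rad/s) 5.65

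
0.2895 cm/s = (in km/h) 0.01042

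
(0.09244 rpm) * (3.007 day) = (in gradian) 1.601e+05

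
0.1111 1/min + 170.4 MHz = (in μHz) 1.704e+14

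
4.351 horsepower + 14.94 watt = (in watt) 3259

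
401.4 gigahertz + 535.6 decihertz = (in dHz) 4.014e+12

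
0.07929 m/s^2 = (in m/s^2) 0.07929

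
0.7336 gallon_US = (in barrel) 0.01747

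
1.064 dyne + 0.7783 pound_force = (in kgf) 0.353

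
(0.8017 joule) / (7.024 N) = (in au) 7.63e-13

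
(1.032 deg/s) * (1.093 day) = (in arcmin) 5.847e+06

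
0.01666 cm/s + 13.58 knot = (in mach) 0.02052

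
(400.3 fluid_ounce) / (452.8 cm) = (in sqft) 0.02814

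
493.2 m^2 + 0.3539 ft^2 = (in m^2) 493.2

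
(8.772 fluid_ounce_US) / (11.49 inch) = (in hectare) 8.889e-08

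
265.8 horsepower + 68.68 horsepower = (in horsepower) 334.5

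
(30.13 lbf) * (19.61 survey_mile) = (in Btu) 4009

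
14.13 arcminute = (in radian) 0.00411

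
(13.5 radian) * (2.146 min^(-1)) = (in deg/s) 27.67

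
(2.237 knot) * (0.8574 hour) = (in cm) 3.552e+05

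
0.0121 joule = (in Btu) 1.147e-05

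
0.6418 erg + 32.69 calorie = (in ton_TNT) 3.269e-08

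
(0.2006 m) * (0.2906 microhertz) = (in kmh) 2.099e-07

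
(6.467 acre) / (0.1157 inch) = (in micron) 8.905e+12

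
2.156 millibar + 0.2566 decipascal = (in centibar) 0.2156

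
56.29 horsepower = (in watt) 4.198e+04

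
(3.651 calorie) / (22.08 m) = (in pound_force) 0.1555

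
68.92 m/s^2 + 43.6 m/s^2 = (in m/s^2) 112.5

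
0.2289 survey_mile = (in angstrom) 3.684e+12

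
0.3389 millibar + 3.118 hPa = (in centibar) 0.3457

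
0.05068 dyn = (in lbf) 1.139e-07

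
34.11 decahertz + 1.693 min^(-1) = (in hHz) 3.411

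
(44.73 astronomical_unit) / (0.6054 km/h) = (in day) 4.605e+08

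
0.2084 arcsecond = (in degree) 5.789e-05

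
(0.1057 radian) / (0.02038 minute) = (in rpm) 0.8255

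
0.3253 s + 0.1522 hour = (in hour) 0.1523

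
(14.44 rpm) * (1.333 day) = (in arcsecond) 3.592e+10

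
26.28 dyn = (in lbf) 5.908e-05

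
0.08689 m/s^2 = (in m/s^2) 0.08689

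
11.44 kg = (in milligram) 1.144e+07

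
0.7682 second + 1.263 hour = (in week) 0.007519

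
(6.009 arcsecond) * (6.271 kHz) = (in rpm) 1.745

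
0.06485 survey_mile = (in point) 2.958e+05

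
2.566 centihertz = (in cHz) 2.566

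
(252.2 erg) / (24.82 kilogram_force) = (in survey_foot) 3.399e-07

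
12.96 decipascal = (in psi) 0.000188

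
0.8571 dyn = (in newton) 8.571e-06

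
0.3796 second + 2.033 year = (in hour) 1.781e+04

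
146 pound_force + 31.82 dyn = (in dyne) 6.494e+07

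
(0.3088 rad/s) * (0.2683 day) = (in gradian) 4.557e+05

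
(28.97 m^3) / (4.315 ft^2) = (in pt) 2.049e+05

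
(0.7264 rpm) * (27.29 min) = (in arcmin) 4.282e+05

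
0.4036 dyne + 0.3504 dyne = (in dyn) 0.754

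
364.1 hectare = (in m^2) 3.641e+06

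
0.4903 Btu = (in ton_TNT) 1.236e-07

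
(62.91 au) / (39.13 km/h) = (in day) 1.002e+07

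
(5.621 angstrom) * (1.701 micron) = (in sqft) 1.029e-14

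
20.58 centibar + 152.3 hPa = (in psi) 5.194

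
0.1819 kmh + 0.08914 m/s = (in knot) 0.2715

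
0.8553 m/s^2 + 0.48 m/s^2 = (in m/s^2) 1.335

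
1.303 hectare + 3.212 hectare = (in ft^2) 4.86e+05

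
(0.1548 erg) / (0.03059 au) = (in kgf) 3.449e-19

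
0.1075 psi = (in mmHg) 5.559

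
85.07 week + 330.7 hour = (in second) 5.264e+07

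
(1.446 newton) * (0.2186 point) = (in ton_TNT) 2.665e-14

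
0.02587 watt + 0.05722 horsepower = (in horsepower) 0.05725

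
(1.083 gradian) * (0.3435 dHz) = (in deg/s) 0.03348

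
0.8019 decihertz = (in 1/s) 0.08019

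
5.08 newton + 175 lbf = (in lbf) 176.1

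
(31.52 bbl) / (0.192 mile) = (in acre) 4.008e-06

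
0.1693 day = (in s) 1.463e+04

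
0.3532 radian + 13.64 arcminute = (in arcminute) 1228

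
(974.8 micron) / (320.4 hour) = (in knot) 1.643e-09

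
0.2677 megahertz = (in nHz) 2.677e+14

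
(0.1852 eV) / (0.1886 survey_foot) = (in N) 5.162e-19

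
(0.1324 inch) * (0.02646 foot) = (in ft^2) 0.0002919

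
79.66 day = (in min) 1.147e+05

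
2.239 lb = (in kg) 1.016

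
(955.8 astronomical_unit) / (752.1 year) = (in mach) 17.7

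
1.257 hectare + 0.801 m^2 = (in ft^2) 1.353e+05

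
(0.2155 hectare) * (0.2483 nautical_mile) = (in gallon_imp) 2.18e+08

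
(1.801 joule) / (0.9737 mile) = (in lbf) 0.0002584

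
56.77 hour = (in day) 2.365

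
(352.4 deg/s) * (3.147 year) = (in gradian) 3.886e+10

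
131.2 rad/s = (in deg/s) 7517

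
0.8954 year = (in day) 326.8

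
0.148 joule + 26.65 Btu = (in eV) 1.755e+23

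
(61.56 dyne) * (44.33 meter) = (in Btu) 2.587e-05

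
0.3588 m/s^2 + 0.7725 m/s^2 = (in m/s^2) 1.131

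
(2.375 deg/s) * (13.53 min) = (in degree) 1928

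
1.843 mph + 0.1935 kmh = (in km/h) 3.16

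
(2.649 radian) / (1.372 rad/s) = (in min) 0.03218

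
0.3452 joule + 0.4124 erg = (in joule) 0.3452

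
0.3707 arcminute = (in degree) 0.006178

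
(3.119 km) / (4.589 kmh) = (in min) 40.78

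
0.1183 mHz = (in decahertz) 1.183e-05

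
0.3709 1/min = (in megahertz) 6.182e-09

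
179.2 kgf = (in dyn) 1.757e+08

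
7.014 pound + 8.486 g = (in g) 3190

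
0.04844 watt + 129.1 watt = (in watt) 129.1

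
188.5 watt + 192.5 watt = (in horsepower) 0.5109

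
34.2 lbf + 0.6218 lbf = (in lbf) 34.82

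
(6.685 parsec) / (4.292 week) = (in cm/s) 7.947e+12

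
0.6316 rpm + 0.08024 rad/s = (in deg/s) 8.387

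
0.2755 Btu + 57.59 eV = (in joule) 290.7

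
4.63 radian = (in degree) 265.3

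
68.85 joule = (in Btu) 0.06526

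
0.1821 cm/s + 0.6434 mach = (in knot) 425.9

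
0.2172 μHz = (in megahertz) 2.172e-13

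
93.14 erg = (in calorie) 2.226e-06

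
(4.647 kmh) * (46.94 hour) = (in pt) 6.183e+08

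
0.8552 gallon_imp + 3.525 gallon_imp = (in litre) 19.91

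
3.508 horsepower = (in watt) 2616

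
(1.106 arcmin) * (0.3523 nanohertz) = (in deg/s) 6.494e-12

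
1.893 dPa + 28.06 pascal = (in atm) 0.0002788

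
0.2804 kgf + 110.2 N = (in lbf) 25.39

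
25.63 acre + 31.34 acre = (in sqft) 2.482e+06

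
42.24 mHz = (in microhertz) 4.224e+04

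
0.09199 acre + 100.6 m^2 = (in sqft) 5090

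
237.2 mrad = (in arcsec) 4.893e+04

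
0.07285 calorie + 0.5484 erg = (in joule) 0.3048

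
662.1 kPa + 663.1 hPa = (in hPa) 7284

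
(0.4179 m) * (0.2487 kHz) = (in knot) 202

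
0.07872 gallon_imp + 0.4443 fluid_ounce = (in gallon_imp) 0.08161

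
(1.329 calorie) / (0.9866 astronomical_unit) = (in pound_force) 8.47e-12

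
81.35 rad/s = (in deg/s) 4661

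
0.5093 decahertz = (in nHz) 5.093e+09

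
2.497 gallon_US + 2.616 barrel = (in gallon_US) 112.4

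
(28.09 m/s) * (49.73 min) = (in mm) 8.381e+07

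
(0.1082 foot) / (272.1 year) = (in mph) 8.597e-12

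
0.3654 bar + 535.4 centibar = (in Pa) 5.719e+05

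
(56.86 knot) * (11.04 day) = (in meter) 2.79e+07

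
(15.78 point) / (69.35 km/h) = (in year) 9.163e-12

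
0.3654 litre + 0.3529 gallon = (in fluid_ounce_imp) 59.88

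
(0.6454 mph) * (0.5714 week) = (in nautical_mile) 53.84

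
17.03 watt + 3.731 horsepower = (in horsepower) 3.754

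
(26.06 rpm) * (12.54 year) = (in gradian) 6.87e+10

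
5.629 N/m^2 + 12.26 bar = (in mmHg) 9196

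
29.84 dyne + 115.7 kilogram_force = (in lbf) 255.1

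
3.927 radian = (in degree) 225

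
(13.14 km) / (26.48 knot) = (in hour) 0.2679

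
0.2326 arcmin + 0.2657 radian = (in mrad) 265.8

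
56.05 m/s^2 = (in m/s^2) 56.05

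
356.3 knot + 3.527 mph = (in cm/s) 1.849e+04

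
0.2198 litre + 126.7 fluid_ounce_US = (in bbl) 0.02495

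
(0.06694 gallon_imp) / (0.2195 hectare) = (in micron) 0.1386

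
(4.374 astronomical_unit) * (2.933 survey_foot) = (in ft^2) 6.297e+12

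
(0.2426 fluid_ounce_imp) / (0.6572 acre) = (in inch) 1.02e-07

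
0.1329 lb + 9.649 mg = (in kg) 0.06029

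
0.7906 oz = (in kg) 0.02241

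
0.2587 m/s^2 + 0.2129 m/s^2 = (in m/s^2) 0.4716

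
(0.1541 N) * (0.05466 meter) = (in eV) 5.257e+16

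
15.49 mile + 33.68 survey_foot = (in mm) 2.494e+07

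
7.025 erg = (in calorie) 1.679e-07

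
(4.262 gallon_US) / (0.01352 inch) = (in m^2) 46.98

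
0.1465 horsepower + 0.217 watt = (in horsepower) 0.1468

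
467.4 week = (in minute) 4.711e+06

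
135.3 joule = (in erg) 1.353e+09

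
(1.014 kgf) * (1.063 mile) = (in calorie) 4066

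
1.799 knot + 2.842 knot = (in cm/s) 238.8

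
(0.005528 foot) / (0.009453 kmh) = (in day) 7.427e-06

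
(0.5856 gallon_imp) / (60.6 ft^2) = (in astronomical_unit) 3.161e-15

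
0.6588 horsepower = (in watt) 491.3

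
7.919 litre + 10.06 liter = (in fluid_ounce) 607.9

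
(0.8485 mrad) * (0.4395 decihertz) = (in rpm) 0.0003561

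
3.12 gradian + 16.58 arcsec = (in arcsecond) 1.013e+04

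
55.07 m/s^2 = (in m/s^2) 55.07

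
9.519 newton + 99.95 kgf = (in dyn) 9.897e+07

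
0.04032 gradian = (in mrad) 0.6333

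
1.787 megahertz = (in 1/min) 1.072e+08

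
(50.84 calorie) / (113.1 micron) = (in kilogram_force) 1.918e+05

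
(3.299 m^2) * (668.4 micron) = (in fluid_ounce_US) 74.56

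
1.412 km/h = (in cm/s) 39.22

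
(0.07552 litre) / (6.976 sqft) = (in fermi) 1.165e+11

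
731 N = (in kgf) 74.54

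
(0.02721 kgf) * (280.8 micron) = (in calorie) 1.791e-05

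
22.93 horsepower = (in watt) 1.71e+04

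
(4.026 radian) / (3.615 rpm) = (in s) 10.63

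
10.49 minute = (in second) 629.4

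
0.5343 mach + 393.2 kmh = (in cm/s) 2.912e+04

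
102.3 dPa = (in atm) 0.000101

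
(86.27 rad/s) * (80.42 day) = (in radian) 5.994e+08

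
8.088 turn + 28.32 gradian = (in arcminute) 1.762e+05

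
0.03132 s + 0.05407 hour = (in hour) 0.05408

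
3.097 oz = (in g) 87.8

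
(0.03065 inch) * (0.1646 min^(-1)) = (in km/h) 7.689e-06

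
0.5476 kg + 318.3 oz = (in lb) 21.1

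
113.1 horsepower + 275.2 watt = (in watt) 8.461e+04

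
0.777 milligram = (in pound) 1.713e-06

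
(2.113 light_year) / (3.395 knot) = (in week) 1.892e+10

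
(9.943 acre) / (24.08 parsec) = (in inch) 2.132e-12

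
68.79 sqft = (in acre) 0.001579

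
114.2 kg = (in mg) 1.142e+08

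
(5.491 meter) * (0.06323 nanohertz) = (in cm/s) 3.472e-08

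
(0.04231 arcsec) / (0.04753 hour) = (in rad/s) 1.199e-09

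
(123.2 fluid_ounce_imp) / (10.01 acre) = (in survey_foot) 2.835e-07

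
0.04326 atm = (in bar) 0.04383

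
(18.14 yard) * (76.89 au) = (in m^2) 1.908e+14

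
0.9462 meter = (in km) 0.0009462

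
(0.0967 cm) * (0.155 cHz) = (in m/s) 1.499e-06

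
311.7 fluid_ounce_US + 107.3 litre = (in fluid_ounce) 3940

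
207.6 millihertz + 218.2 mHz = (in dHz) 4.258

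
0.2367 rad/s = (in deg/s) 13.56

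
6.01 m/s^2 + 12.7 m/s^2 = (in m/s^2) 18.71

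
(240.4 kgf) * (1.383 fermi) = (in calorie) 7.793e-13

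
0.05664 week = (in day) 0.3965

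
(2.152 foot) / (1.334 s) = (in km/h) 1.77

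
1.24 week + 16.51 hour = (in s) 8.094e+05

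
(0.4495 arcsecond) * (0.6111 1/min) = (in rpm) 2.12e-07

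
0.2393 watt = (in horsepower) 0.0003209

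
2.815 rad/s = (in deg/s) 161.3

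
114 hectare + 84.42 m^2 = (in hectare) 114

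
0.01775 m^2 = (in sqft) 0.1911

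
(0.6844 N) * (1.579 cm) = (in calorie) 0.002583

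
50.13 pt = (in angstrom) 1.768e+08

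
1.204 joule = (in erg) 1.204e+07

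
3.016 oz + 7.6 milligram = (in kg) 0.08551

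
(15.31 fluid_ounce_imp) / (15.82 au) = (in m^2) 1.838e-16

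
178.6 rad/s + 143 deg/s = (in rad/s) 181.1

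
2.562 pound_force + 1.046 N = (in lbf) 2.797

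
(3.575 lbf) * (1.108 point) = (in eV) 3.88e+16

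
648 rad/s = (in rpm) 6188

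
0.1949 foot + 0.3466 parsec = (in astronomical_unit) 7.149e+04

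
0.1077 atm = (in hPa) 109.1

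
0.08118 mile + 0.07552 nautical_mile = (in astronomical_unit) 1.808e-09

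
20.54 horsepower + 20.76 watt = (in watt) 1.534e+04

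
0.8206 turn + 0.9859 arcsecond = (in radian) 5.156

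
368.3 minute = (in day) 0.2558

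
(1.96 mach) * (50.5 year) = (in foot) 3.487e+12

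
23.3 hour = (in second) 8.388e+04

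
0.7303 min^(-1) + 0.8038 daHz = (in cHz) 805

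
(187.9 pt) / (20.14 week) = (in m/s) 5.442e-09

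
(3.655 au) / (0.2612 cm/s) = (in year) 6.638e+06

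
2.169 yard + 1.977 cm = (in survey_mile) 0.001245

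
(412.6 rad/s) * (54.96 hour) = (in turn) 1.299e+07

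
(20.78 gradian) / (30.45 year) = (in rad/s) 3.399e-10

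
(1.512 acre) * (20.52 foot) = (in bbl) 2.407e+05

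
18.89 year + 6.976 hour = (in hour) 1.655e+05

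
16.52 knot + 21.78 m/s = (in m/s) 30.28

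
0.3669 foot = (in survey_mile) 6.949e-05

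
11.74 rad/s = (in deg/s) 672.7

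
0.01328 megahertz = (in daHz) 1328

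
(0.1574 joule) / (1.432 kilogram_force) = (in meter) 0.01121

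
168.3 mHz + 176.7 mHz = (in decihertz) 3.45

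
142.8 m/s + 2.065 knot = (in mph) 321.8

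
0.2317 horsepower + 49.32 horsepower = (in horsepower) 49.55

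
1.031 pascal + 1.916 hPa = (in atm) 0.001901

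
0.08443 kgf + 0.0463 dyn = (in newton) 0.828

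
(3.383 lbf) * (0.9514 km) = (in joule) 1.432e+04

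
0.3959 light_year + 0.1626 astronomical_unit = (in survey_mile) 2.327e+12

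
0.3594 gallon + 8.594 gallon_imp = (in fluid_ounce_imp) 1423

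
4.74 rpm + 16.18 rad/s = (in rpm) 159.2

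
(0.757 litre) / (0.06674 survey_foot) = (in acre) 9.196e-06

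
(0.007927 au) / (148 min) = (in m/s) 1.335e+05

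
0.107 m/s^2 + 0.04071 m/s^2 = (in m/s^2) 0.1477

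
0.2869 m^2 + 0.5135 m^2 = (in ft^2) 8.615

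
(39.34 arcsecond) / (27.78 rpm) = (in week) 1.084e-10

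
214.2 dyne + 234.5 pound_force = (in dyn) 1.043e+08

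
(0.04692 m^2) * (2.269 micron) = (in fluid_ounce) 0.0036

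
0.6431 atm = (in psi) 9.451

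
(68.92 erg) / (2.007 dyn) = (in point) 973.4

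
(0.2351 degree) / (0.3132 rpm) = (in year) 3.967e-09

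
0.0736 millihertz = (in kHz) 7.36e-08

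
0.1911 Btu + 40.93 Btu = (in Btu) 41.12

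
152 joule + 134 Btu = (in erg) 1.415e+12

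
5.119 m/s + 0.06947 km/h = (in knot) 9.988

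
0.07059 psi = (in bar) 0.004867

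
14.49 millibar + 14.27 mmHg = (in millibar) 33.52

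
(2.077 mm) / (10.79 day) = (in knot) 4.331e-09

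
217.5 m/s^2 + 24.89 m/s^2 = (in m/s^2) 242.4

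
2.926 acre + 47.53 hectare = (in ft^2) 5.244e+06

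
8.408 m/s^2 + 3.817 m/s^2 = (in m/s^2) 12.22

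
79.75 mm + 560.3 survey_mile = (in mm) 9.017e+08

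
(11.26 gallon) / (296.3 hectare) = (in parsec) 4.662e-25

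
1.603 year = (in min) 8.425e+05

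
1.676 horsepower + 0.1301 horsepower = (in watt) 1347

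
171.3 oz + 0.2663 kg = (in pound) 11.29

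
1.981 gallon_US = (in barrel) 0.04717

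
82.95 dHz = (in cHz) 829.5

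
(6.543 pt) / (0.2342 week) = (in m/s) 1.63e-08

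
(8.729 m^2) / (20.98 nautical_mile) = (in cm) 0.02247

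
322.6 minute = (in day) 0.224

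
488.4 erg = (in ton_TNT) 1.167e-14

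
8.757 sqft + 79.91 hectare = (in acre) 197.5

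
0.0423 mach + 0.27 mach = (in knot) 206.7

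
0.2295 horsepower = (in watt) 171.1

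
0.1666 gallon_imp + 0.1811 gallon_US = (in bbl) 0.009076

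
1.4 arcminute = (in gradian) 0.02593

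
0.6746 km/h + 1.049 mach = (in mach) 1.05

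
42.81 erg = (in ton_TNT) 1.023e-15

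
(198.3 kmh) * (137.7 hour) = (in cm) 2.731e+09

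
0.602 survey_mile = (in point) 2.746e+06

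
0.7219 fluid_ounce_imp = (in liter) 0.02051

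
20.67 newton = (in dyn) 2.067e+06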